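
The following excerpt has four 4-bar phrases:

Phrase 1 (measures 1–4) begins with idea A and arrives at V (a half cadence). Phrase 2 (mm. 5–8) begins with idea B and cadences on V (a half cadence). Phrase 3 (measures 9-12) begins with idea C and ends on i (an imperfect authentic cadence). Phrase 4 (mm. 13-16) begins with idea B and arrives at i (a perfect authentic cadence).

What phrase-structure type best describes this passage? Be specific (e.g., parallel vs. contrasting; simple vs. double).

Four phrases in two halves: the first half (measures 1-8) ends with a half cadence, the second (mm. 9–16) with a perfect authentic cadence — a large antecedent–consequent pair, i.e. a double period.
Phrase 3 begins with different material from phrase 1, making it contrasting.

contrasting double period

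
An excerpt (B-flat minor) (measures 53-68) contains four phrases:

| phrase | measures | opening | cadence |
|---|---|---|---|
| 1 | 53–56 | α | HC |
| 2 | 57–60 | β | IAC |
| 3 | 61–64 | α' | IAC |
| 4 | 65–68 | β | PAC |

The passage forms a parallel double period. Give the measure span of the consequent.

measures 61–68

In a double period the first pair of phrases (ending imperfect authentic cadence) is the large antecedent and the second pair (ending perfect authentic cadence) is the large consequent; the consequent is measures 61–68.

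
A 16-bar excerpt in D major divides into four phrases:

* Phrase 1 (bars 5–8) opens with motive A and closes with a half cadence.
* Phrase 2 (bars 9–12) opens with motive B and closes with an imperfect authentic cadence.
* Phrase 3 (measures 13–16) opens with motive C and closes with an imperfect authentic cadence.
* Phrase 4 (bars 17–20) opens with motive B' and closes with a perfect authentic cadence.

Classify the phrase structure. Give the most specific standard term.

contrasting double period

Four phrases in two halves: the first half (bars 5–12) ends with an imperfect authentic cadence, the second (mm. 13–20) with a perfect authentic cadence — a large antecedent–consequent pair, i.e. a double period.
Phrase 3 begins with different material from phrase 1, making it contrasting.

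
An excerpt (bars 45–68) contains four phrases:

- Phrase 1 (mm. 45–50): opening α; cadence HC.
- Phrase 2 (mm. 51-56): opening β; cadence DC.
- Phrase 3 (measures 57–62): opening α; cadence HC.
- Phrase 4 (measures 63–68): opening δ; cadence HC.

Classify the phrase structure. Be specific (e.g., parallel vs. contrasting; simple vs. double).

Phrase 4 ends with a half cadence, no stronger than phrase 2's deceptive cadence, so the four phrases do not form a double period; nor do phrases 3–4 duplicate 1–2, so it is not a repeated period. With no phrase reaching a conclusive cadence, the passage is a phrase group.

phrase group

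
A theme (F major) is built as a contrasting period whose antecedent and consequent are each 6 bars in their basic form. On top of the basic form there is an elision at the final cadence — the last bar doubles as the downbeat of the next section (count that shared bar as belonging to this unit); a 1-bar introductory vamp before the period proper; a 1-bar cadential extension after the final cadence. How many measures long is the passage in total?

Basic contrasting period: 6 + 6 = 12 bars.
12 (basic form) + 1 (introduction) + 1 (cadential extension) = 14.
The elision shares a bar with the next section but does not change this unit's count.

14 measures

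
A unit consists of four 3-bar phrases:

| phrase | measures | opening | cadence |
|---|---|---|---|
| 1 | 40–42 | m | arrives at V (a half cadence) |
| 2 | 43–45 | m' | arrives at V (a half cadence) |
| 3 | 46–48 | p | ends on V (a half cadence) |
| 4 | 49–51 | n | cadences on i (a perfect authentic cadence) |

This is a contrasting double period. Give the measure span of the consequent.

In a double period the first pair of phrases (ending half cadence) is the large antecedent and the second pair (ending perfect authentic cadence) is the large consequent; the consequent is measures 46–51.

measures 46–51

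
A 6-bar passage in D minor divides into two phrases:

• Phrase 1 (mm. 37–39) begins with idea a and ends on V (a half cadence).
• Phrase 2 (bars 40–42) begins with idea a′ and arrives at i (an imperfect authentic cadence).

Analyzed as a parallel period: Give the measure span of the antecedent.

measures 37–39

The antecedent is the phrase ending with the weaker cadence (half cadence, phrase 1) and the consequent the one ending more conclusively (imperfect authentic cadence, phrase 2); the antecedent is measures 37–39.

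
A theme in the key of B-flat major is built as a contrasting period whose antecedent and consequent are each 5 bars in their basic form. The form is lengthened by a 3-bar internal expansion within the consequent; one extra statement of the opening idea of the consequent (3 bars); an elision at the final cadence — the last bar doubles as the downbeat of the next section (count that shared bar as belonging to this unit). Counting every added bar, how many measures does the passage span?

Basic contrasting period: 5 + 5 = 10 bars.
10 (basic form) + 3 (internal expansion) + 3 (extra statement) = 16.
The elision shares a bar with the next section but does not change this unit's count.

16 measures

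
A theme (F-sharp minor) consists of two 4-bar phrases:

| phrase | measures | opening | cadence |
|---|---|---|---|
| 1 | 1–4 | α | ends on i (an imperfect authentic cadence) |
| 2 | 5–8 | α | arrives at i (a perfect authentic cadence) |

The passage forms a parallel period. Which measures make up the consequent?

The antecedent is the phrase ending with the weaker cadence (imperfect authentic cadence, phrase 1) and the consequent the one ending more conclusively (perfect authentic cadence, phrase 2); the consequent is mm. 5-8.

measures 5–8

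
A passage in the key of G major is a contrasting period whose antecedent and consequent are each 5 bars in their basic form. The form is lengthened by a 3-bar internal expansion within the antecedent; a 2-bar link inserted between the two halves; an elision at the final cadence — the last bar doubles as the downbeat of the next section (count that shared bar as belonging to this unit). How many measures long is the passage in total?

Basic contrasting period: 5 + 5 = 10 bars.
10 (basic form) + 3 (internal expansion) + 2 (link) = 15.
The elision shares a bar with the next section but does not change this unit's count.

15 measures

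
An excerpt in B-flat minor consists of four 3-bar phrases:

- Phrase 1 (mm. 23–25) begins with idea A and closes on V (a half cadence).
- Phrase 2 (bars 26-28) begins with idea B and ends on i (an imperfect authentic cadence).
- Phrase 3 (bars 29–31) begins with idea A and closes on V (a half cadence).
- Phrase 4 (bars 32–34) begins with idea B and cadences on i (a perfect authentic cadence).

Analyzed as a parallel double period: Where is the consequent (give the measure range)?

In a double period the four phrases pair into a large antecedent (phrases 1–2, ending imperfect authentic cadence) and a large consequent (phrases 3–4, ending perfect authentic cadence). The consequent spans mm. 29–34.

measures 29–34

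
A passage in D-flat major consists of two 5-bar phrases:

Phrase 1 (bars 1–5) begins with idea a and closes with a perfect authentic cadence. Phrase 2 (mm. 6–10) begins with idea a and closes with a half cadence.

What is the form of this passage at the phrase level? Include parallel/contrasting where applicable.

phrase group

The second phrase closes with a half cadence, which is not stronger than the first phrase's perfect authentic cadence; without a weak→strong cadential pair there is no antecedent–consequent relationship, so this is a phrase group rather than a period.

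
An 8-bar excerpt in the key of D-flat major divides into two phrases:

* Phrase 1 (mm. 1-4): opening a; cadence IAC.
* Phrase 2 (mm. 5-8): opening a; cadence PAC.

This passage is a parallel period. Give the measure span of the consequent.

The antecedent is the phrase ending with the weaker cadence (imperfect authentic cadence, phrase 1) and the consequent the one ending more conclusively (perfect authentic cadence, phrase 2); the consequent is mm. 5–8.

measures 5–8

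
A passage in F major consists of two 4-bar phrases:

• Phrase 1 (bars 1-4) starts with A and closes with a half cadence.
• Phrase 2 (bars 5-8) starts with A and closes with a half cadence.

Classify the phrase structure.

repeated phrase

Both phrases have the same opening (A) and the same cadence (half cadence): the second is a restatement, not a consequent, so this is a repeated phrase rather than a period.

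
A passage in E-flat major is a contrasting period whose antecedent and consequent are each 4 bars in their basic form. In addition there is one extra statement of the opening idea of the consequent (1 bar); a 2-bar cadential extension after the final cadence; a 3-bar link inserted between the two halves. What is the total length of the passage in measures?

Basic contrasting period: 4 + 4 = 8 bars.
8 (basic form) + 1 (extra statement) + 2 (cadential extension) + 3 (link) = 14.

14 measures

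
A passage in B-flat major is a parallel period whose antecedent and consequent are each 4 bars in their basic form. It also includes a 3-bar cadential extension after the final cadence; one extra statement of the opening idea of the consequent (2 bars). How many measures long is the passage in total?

13 measures

Basic parallel period: 4 + 4 = 8 bars.
8 (basic form) + 3 (cadential extension) + 2 (extra statement) = 13.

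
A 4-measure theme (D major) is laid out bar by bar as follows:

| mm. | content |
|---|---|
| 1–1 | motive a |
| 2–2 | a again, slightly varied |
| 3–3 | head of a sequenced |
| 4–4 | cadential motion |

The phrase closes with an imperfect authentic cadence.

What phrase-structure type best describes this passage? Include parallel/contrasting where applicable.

Basic idea (m. 1) + its repetition (measure 2) form the presentation; fragmentation and cadence (mm. 3-4) form the continuation — the 4-bar whole is a sentence.

sentence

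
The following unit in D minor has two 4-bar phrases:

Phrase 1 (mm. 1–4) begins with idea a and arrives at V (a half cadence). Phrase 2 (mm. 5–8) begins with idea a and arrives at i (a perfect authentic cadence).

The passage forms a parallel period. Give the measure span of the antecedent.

The antecedent is the phrase ending with the weaker cadence (half cadence, phrase 1) and the consequent the one ending more conclusively (perfect authentic cadence, phrase 2); the antecedent is bars 1–4.

measures 1–4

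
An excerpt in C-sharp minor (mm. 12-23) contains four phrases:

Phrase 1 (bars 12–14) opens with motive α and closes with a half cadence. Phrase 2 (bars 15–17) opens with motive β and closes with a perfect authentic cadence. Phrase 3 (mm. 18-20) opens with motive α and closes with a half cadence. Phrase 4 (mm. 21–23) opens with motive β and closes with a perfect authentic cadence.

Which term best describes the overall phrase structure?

repeated period

The cadence pattern HC–PAC–HC–PAC is weak–strong twice, and phrases 3–4 restate phrases 1–2: a period heard twice, not a double period (which would end weakly at phrase 2).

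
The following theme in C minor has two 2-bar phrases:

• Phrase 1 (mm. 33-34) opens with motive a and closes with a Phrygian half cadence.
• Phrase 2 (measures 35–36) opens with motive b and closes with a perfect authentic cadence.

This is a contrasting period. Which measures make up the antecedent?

The phrase ending with the weaker cadence (Phrygian half cadence) is the antecedent; the one ending more conclusively (perfect authentic cadence) is the consequent. The antecedent is measures 33–34.

measures 33–34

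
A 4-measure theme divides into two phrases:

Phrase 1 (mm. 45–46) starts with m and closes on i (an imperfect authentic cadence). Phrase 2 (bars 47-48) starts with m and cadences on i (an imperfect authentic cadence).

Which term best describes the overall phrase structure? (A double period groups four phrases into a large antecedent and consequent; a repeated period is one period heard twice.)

repeated phrase

Both phrases have the same opening (m) and the same cadence (imperfect authentic cadence): the second is a restatement, not a consequent, so this is a repeated phrase rather than a period.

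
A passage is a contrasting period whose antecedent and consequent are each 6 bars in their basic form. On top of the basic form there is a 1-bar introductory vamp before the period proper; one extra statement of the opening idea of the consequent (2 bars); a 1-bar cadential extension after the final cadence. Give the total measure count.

Basic contrasting period: 6 + 6 = 12 bars.
12 (basic form) + 1 (introduction) + 2 (extra statement) + 1 (cadential extension) = 16.

16 measures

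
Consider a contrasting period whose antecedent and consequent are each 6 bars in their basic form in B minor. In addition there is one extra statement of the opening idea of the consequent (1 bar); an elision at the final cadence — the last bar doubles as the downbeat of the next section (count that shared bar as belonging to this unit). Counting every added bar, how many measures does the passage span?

13 measures

Basic contrasting period: 6 + 6 = 12 bars.
12 (basic form) + 1 (extra statement) = 13.
The elision shares a bar with the next section but does not change this unit's count.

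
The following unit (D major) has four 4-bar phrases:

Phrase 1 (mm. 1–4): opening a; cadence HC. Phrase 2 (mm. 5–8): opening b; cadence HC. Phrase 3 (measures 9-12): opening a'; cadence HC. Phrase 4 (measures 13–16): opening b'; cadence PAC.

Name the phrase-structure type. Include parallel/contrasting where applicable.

parallel double period

Four phrases in two halves: the first half (measures 1-8) ends with a half cadence, the second (mm. 9–16) with a perfect authentic cadence — a large antecedent–consequent pair, i.e. a double period.
Phrase 3 begins with the same material as phrase 1, making it parallel.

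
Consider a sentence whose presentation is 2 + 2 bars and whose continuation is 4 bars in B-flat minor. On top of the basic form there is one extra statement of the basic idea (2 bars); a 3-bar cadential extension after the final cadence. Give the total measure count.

13 measures

Basic sentence: 2 + 2 + 4 = 8 bars.
8 (basic form) + 2 (extra statement) + 3 (cadential extension) = 13.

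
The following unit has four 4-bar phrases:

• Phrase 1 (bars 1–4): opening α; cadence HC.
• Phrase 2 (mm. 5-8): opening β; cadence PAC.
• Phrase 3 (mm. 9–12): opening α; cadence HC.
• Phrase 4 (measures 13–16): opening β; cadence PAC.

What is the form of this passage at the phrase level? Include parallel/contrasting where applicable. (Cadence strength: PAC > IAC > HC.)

repeated period

The cadence pattern HC–PAC–HC–PAC is weak–strong twice, and phrases 3–4 restate phrases 1–2: a period heard twice, not a double period (which would end weakly at phrase 2).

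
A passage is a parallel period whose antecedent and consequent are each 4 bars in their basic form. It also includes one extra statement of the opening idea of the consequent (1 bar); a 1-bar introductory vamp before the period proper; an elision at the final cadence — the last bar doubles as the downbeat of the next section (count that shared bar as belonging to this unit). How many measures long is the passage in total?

Basic parallel period: 4 + 4 = 8 bars.
8 (basic form) + 1 (extra statement) + 1 (introduction) = 10.
The elision shares a bar with the next section but does not change this unit's count.

10 measures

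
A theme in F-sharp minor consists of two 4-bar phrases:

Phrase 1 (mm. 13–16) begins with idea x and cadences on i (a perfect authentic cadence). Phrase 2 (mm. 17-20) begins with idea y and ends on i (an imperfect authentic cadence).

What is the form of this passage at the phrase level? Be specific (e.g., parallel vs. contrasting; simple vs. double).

The second phrase closes with an imperfect authentic cadence, which is not stronger than the first phrase's perfect authentic cadence; without a weak→strong cadential pair there is no antecedent–consequent relationship, so this is a phrase group rather than a period.

phrase group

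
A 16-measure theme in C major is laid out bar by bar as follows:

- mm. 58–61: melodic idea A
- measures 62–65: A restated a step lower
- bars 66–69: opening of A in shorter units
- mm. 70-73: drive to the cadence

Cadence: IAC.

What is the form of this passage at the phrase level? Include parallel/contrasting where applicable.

Basic idea (mm. 58–61) + its repetition (measures 62–65) form the presentation; fragmentation and cadence (bars 66–73) form the continuation — the 16-bar whole is a sentence.

sentence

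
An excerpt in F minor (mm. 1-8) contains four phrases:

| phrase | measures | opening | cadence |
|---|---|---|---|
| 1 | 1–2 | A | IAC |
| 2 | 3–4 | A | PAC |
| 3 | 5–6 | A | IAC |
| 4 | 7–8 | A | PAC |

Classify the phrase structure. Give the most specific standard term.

The cadence pattern IAC–PAC–IAC–PAC is weak–strong twice, and phrases 3–4 restate phrases 1–2: a period heard twice, not a double period (which would end weakly at phrase 2).

repeated period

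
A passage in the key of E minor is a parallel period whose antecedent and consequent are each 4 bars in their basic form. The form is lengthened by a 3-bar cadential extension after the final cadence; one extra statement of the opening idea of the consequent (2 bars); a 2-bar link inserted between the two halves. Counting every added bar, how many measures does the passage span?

15 measures

Basic parallel period: 4 + 4 = 8 bars.
8 (basic form) + 3 (cadential extension) + 2 (extra statement) + 2 (link) = 15.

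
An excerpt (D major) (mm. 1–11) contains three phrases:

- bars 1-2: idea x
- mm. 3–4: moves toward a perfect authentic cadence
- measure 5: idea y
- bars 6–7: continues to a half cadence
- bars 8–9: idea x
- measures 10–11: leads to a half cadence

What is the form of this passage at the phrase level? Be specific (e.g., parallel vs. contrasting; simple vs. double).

phrase group

The final phrase closes with a half cadence, which is not stronger than the preceding half cadence; the 3 phrases lack an overall antecedent–consequent design and so form a phrase group.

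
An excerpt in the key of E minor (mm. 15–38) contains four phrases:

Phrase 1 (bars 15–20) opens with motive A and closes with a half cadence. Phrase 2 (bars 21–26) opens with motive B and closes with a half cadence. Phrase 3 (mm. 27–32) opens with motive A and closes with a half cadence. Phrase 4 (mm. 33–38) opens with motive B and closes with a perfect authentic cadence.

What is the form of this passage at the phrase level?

Four phrases in two halves: the first half (mm. 15-26) ends with a half cadence, the second (mm. 27-38) with a perfect authentic cadence — a large antecedent–consequent pair, i.e. a double period.
Phrase 3 begins with the same material as phrase 1, making it parallel.

parallel double period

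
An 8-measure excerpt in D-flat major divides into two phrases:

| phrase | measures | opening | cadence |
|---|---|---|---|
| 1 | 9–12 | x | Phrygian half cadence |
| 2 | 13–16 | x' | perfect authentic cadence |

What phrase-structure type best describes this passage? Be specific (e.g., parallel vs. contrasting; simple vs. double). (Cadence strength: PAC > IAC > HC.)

Phrase 1 ends with a Phrygian half cadence (weaker) and phrase 2 with a perfect authentic cadence (stronger): antecedent + consequent = a period.
The two phrases open with the same material (x / x'), so the period is parallel.

parallel period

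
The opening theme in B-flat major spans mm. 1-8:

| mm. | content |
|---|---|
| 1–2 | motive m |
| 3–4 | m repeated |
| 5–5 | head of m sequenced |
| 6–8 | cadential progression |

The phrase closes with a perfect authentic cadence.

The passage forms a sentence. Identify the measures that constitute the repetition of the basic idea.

The presentation of a sentence is the basic idea (mm. 1–2) plus its repetition (mm. 3–4); the repetition of the basic idea is therefore bars 3–4.

measures 3–4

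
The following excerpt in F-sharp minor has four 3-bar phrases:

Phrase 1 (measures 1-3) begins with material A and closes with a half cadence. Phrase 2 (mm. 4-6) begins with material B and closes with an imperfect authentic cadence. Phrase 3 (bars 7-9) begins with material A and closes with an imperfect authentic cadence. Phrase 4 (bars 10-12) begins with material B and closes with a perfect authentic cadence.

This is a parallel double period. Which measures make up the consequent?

In a double period the first pair of phrases (ending imperfect authentic cadence) is the large antecedent and the second pair (ending perfect authentic cadence) is the large consequent; the consequent is measures 7–12.

measures 7–12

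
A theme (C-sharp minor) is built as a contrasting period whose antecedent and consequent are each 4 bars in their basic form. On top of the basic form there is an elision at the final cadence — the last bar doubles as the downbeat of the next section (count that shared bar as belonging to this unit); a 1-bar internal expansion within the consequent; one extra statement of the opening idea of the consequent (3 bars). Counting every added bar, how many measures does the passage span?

12 measures

Basic contrasting period: 4 + 4 = 8 bars.
8 (basic form) + 1 (internal expansion) + 3 (extra statement) = 12.
The elision shares a bar with the next section but does not change this unit's count.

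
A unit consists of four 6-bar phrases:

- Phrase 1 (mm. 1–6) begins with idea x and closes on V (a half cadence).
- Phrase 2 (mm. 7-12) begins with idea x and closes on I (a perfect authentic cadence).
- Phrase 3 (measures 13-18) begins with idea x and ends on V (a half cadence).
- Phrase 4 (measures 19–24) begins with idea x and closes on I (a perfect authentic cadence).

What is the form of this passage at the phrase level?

repeated period

The cadence pattern HC–PAC–HC–PAC is weak–strong twice, and phrases 3–4 restate phrases 1–2: a period heard twice, not a double period (which would end weakly at phrase 2).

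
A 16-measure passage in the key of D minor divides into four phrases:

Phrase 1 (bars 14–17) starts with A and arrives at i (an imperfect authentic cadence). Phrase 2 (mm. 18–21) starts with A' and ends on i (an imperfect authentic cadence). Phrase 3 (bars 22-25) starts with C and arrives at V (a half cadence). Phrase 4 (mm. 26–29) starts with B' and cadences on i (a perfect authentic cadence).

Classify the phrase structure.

Four phrases in two halves: the first half (mm. 14-21) ends with an imperfect authentic cadence, the second (mm. 22-29) with a perfect authentic cadence — a large antecedent–consequent pair, i.e. a double period.
Phrase 3 begins with different material from phrase 1, making it contrasting.

contrasting double period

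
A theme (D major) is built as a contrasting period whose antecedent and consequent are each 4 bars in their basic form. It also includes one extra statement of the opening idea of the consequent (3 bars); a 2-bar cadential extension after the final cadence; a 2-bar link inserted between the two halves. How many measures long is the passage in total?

15 measures

Basic contrasting period: 4 + 4 = 8 bars.
8 (basic form) + 3 (extra statement) + 2 (cadential extension) + 2 (link) = 15.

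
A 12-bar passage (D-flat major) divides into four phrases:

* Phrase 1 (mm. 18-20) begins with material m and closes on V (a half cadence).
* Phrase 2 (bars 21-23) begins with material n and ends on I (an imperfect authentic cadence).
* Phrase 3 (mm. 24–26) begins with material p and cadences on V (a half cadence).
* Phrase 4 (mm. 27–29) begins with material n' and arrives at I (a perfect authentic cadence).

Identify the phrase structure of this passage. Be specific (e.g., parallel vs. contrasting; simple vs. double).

Four phrases in two halves: the first half (mm. 18–23) ends with an imperfect authentic cadence, the second (measures 24–29) with a perfect authentic cadence — a large antecedent–consequent pair, i.e. a double period.
Phrase 3 begins with different material from phrase 1, making it contrasting.

contrasting double period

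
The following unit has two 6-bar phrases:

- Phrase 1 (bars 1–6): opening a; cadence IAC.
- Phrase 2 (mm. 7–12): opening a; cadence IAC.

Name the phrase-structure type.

repeated phrase

Both phrases have the same opening (a) and the same cadence (imperfect authentic cadence): the second is a restatement, not a consequent, so this is a repeated phrase rather than a period.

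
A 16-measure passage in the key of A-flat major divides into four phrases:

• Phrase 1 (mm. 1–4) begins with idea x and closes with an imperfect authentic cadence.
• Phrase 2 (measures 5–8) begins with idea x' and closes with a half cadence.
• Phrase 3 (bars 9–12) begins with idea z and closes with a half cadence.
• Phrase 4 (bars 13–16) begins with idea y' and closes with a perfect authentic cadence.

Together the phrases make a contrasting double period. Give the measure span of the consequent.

In a double period the first pair of phrases (ending half cadence) is the large antecedent and the second pair (ending perfect authentic cadence) is the large consequent; the consequent is measures 9–16.

measures 9–16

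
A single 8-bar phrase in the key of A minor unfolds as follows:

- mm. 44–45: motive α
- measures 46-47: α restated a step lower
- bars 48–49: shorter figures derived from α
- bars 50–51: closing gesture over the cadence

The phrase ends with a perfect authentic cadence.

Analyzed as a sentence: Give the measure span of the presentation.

measures 44–47

The presentation of a sentence is the basic idea (bars 44–45) plus its repetition (bars 46–47); the presentation is therefore mm. 44–47.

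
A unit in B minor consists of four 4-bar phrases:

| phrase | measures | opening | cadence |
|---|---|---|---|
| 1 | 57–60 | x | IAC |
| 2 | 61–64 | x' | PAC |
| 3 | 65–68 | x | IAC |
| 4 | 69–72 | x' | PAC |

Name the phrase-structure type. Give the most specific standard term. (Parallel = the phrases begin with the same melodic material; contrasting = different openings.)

repeated period

The cadence pattern IAC–PAC–IAC–PAC is weak–strong twice, and phrases 3–4 restate phrases 1–2: a period heard twice, not a double period (which would end weakly at phrase 2).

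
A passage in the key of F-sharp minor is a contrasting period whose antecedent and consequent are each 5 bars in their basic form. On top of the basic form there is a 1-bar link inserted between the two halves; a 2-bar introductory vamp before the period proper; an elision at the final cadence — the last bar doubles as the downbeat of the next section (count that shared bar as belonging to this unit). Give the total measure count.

Basic contrasting period: 5 + 5 = 10 bars.
10 (basic form) + 1 (link) + 2 (introduction) = 13.
The elision shares a bar with the next section but does not change this unit's count.

13 measures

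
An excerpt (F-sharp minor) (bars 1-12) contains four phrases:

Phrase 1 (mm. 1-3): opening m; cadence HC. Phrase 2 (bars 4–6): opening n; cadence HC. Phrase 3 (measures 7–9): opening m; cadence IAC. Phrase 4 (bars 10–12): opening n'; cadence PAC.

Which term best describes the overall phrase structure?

Four phrases in two halves: the first half (bars 1–6) ends with a half cadence, the second (mm. 7-12) with a perfect authentic cadence — a large antecedent–consequent pair, i.e. a double period.
Phrase 3 begins with the same material as phrase 1, making it parallel.

parallel double period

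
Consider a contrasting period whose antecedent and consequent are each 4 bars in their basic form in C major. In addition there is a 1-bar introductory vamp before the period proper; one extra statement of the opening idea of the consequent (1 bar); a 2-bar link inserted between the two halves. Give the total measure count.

Basic contrasting period: 4 + 4 = 8 bars.
8 (basic form) + 1 (introduction) + 1 (extra statement) + 2 (link) = 12.

12 measures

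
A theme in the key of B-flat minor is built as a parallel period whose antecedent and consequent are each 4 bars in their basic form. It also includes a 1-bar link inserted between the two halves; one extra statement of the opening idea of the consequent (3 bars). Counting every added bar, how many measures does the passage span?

Basic parallel period: 4 + 4 = 8 bars.
8 (basic form) + 1 (link) + 3 (extra statement) = 12.

12 measures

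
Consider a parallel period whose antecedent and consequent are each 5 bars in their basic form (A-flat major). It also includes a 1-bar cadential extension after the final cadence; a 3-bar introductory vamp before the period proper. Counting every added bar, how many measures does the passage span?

14 measures

Basic parallel period: 5 + 5 = 10 bars.
10 (basic form) + 1 (cadential extension) + 3 (introduction) = 14.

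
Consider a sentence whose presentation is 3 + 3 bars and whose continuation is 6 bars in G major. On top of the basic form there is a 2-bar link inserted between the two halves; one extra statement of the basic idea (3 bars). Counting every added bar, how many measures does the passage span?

Basic sentence: 3 + 3 + 6 = 12 bars.
12 (basic form) + 2 (link) + 3 (extra statement) = 17.

17 measures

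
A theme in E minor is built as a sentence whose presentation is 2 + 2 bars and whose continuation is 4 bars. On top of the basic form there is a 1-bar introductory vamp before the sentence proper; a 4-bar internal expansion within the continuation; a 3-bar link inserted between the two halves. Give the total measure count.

Basic sentence: 2 + 2 + 4 = 8 bars.
8 (basic form) + 1 (introduction) + 4 (internal expansion) + 3 (link) = 16.

16 measures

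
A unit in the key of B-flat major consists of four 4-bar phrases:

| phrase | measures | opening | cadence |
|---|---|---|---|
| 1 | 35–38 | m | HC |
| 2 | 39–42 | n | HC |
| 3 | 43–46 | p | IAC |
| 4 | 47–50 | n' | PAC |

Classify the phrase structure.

Four phrases in two halves: the first half (mm. 35-42) ends with a half cadence, the second (measures 43–50) with a perfect authentic cadence — a large antecedent–consequent pair, i.e. a double period.
Phrase 3 begins with different material from phrase 1, making it contrasting.

contrasting double period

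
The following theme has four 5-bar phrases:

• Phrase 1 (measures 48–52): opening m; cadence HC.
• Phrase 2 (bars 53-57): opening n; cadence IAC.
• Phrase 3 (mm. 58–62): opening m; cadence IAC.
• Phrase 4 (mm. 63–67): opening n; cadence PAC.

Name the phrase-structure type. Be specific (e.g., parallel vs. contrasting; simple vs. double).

Four phrases in two halves: the first half (measures 48–57) ends with an imperfect authentic cadence, the second (mm. 58–67) with a perfect authentic cadence — a large antecedent–consequent pair, i.e. a double period.
Phrase 3 begins with the same material as phrase 1, making it parallel.

parallel double period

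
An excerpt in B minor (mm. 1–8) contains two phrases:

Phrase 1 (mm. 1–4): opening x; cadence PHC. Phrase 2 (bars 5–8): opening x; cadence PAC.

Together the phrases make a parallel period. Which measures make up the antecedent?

measures 1–4

The phrase ending with the weaker cadence (Phrygian half cadence) is the antecedent; the one ending more conclusively (perfect authentic cadence) is the consequent. The antecedent is measures 1–4.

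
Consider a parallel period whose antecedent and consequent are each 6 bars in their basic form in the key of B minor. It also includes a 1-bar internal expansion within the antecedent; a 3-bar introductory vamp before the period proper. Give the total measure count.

16 measures

Basic parallel period: 6 + 6 = 12 bars.
12 (basic form) + 1 (internal expansion) + 3 (introduction) = 16.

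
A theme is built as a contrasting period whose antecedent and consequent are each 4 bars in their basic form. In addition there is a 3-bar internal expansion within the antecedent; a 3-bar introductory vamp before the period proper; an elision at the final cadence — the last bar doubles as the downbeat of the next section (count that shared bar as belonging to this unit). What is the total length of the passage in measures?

Basic contrasting period: 4 + 4 = 8 bars.
8 (basic form) + 3 (internal expansion) + 3 (introduction) = 14.
The elision shares a bar with the next section but does not change this unit's count.

14 measures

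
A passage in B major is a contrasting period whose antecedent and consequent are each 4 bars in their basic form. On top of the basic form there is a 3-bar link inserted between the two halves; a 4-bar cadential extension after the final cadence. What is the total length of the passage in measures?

15 measures

Basic contrasting period: 4 + 4 = 8 bars.
8 (basic form) + 3 (link) + 4 (cadential extension) = 15.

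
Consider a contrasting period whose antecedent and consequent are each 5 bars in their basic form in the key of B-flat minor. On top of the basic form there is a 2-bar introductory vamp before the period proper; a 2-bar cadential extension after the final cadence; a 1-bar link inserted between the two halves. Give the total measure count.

Basic contrasting period: 5 + 5 = 10 bars.
10 (basic form) + 2 (introduction) + 2 (cadential extension) + 1 (link) = 15.

15 measures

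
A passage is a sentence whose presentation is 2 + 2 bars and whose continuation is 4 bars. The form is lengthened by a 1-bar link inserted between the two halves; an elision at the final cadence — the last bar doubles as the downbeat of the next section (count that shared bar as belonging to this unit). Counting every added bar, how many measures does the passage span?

9 measures

Basic sentence: 2 + 2 + 4 = 8 bars.
8 (basic form) + 1 (link) = 9.
The elision shares a bar with the next section but does not change this unit's count.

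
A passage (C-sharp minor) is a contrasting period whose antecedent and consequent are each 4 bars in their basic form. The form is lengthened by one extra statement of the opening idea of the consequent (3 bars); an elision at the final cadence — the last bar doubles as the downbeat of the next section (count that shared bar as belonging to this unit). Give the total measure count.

Basic contrasting period: 4 + 4 = 8 bars.
8 (basic form) + 3 (extra statement) = 11.
The elision shares a bar with the next section but does not change this unit's count.

11 measures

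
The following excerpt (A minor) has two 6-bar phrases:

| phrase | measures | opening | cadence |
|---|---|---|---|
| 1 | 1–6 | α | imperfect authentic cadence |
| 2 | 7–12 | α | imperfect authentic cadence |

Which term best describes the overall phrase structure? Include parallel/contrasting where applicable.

Both phrases have the same opening (α) and the same cadence (imperfect authentic cadence): the second is a restatement, not a consequent, so this is a repeated phrase rather than a period.

repeated phrase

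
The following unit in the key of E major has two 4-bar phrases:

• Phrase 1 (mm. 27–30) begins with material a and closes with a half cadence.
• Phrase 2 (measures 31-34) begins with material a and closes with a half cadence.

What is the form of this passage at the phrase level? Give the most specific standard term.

Both phrases have the same opening (a) and the same cadence (half cadence): the second is a restatement, not a consequent, so this is a repeated phrase rather than a period.

repeated phrase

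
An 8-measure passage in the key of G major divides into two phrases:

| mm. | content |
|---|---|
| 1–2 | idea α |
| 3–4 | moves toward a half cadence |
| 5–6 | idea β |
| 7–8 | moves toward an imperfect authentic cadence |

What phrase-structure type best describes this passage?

contrasting period

Phrase 1 ends with a half cadence (weaker) and phrase 2 with an imperfect authentic cadence (stronger): antecedent + consequent = a period.
The two phrases open with different material (α / β), so the period is contrasting.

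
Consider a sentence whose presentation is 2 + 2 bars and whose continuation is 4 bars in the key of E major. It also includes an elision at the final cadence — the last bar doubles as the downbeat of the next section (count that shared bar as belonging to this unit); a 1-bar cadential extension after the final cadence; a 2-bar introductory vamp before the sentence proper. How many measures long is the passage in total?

Basic sentence: 2 + 2 + 4 = 8 bars.
8 (basic form) + 1 (cadential extension) + 2 (introduction) = 11.
The elision shares a bar with the next section but does not change this unit's count.

11 measures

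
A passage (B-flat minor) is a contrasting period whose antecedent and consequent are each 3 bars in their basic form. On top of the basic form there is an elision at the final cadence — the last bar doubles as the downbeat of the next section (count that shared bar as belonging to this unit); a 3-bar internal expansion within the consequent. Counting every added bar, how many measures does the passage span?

9 measures

Basic contrasting period: 3 + 3 = 6 bars.
6 (basic form) + 3 (internal expansion) = 9.
The elision shares a bar with the next section but does not change this unit's count.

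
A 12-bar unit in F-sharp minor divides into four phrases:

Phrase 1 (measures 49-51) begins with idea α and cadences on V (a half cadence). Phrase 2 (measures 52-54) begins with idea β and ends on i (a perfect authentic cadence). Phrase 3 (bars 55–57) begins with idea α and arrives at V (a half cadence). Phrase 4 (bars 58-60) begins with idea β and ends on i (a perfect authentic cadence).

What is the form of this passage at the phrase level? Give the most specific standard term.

repeated period

The cadence pattern HC–PAC–HC–PAC is weak–strong twice, and phrases 3–4 restate phrases 1–2: a period heard twice, not a double period (which would end weakly at phrase 2).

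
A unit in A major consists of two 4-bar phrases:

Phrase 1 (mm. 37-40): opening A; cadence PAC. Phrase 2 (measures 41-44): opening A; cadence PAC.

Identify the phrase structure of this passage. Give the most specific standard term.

Both phrases have the same opening (A) and the same cadence (perfect authentic cadence): the second is a restatement, not a consequent, so this is a repeated phrase rather than a period.

repeated phrase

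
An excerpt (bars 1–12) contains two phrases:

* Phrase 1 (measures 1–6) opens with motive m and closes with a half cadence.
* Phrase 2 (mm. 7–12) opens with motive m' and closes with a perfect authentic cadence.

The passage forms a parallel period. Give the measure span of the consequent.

The antecedent is the phrase ending with the weaker cadence (half cadence, phrase 1) and the consequent the one ending more conclusively (perfect authentic cadence, phrase 2); the consequent is mm. 7–12.

measures 7–12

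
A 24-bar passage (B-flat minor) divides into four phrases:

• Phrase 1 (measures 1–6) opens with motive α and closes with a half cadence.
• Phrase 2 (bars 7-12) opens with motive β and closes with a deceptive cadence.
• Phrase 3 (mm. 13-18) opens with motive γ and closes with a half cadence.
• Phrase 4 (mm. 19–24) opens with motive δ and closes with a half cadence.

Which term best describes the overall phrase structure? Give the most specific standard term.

phrase group

Phrase 4 ends with a half cadence, no stronger than phrase 2's deceptive cadence, so the four phrases do not form a double period; nor do phrases 3–4 duplicate 1–2, so it is not a repeated period. With no phrase reaching a conclusive cadence, the passage is a phrase group.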